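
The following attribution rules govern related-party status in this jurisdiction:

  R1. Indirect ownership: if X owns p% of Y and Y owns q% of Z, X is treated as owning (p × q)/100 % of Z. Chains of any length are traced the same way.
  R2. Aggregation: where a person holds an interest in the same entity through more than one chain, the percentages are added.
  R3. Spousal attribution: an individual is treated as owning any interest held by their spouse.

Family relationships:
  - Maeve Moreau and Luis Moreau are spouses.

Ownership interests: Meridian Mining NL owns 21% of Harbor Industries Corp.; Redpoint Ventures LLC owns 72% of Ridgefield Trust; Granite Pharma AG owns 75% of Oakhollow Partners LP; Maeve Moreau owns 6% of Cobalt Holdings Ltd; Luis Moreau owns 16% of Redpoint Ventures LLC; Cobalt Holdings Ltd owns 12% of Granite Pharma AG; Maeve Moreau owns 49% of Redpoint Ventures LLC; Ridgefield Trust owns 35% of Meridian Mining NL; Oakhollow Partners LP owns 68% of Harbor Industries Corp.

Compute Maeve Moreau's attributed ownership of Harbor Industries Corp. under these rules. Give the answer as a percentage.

By spousal attribution (R3), Maeve Moreau is treated as also owning Luis Moreau's interest in Redpoint Ventures LLC, giving 49% + 16% = 65%.
Chain via Redpoint Ventures LLC → Ridgefield Trust → Meridian Mining NL (R1): 65% × 72% × 35% × 21% = 3.4398% of Harbor Industries Corp.
Chain via Cobalt Holdings Ltd → Granite Pharma AG → Oakhollow Partners LP (R1): 6% × 12% × 75% × 68% = 0.3672% of Harbor Industries Corp.
Aggregating (R2): 3.4398% + 0.3672% = 3.807%.

3.807%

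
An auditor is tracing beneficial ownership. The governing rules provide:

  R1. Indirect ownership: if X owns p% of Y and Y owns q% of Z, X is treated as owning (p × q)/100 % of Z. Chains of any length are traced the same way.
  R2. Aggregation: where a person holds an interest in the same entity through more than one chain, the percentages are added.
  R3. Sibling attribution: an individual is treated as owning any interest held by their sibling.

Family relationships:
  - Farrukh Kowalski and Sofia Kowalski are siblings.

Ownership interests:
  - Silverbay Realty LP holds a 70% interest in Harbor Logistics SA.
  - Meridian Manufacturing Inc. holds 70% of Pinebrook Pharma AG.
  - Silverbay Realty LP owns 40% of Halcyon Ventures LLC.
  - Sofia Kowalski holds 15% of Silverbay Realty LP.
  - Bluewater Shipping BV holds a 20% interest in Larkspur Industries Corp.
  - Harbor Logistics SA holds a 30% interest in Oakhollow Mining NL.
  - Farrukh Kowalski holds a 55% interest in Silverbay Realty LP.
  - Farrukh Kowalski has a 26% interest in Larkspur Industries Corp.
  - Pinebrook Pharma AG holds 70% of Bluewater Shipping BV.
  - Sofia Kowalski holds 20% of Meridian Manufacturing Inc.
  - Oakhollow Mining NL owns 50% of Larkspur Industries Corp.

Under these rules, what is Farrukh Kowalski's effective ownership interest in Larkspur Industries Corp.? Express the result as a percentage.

By sibling attribution (R3), Farrukh Kowalski is treated as also owning Sofia Kowalski's interest in Silverbay Realty LP, giving 55% + 15% = 70%.
By sibling attribution (R3), Farrukh Kowalski is treated as owning Sofia Kowalski's 20% interest in Meridian Manufacturing Inc.
Chain via Silverbay Realty LP → Harbor Logistics SA → Oakhollow Mining NL (R1): 70% × 70% × 30% × 50% = 7.35% of Larkspur Industries Corp.
Direct interest in Larkspur Industries Corp: 26%.
Chain via Meridian Manufacturing Inc. → Pinebrook Pharma AG → Bluewater Shipping BV (R1): 20% × 70% × 70% × 20% = 1.96% of Larkspur Industries Corp.
Aggregating (R2): 7.35% + 26% + 1.96% = 35.31%.

35.31%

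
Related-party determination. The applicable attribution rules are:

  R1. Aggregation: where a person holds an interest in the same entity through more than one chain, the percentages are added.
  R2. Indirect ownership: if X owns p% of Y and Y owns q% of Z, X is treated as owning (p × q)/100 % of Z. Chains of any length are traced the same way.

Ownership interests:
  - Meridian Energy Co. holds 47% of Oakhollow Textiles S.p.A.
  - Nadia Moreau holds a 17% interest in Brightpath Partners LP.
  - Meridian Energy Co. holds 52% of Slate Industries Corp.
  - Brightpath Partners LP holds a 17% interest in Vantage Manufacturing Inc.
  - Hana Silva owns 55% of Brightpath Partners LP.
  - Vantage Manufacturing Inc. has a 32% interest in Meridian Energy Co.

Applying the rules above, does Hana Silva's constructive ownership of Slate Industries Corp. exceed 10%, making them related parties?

No

Chain via Brightpath Partners LP → Vantage Manufacturing Inc. → Meridian Energy Co. (R2): 55% × 17% × 32% × 52% = 1.55584% of Slate Industries Corp.
1.55584% does not exceed the 10% threshold, so Hana is not a related party to Slate Industries Corp.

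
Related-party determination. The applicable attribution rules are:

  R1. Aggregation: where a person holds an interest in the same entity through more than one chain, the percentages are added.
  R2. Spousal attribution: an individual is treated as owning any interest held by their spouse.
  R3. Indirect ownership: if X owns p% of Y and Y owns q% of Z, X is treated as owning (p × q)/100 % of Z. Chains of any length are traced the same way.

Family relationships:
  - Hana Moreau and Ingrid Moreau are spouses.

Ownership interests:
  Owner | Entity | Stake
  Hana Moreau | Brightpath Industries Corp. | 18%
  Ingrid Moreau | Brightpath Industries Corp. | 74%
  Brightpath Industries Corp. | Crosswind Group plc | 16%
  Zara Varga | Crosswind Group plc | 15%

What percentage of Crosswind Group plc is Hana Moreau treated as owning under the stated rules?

14.72%

By spousal attribution (R2), Hana Moreau is treated as also owning Ingrid Moreau's interest in Brightpath Industries Corp, giving 18% + 74% = 92%.
Chain via Brightpath Industries Corp. (R3): 92% × 16% = 14.72% of Crosswind Group plc.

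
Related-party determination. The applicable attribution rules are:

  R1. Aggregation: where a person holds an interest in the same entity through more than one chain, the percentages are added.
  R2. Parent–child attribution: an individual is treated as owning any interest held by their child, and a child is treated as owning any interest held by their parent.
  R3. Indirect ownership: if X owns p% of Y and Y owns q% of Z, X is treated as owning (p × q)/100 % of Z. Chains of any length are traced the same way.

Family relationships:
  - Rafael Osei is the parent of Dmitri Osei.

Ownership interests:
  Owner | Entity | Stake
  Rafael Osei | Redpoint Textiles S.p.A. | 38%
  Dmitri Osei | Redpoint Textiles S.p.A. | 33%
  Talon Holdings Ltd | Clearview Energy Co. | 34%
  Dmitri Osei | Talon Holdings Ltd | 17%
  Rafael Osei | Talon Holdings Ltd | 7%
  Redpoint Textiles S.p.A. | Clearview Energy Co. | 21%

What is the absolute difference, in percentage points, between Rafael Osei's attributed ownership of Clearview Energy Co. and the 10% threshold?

13.07

By parent–child attribution (R2), Rafael Osei is treated as also owning Dmitri Osei's interest in Redpoint Textiles S.p.A, giving 38% + 33% = 71%.
By parent–child attribution (R2), Rafael Osei is treated as also owning Dmitri Osei's interest in Talon Holdings Ltd, giving 7% + 17% = 24%.
Chain via Redpoint Textiles S.p.A. (R3): 71% × 21% = 14.91% of Clearview Energy Co.
Chain via Talon Holdings Ltd (R3): 24% × 34% = 8.16% of Clearview Energy Co.
Aggregating (R1): 14.91% + 8.16% = 23.07%.
23.07% exceeds the 10% threshold by 13.07 percentage points.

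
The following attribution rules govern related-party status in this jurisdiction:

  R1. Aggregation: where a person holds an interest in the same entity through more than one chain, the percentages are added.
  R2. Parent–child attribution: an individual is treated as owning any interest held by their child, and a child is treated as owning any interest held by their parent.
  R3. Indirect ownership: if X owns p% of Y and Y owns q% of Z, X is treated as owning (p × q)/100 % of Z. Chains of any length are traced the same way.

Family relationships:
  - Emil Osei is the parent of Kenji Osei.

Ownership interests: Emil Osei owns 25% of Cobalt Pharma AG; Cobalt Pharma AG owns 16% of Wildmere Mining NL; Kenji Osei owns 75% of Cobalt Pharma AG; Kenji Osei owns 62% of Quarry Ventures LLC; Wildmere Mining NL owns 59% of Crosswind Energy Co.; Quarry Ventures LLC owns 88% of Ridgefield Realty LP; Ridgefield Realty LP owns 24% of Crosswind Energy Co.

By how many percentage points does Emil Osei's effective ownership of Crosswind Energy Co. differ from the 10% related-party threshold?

12.5344

By parent–child attribution (R2), Emil Osei is treated as also owning Kenji Osei's interest in Cobalt Pharma AG, giving 25% + 75% = 100%.
By parent–child attribution (R2), Emil Osei is treated as owning Kenji Osei's 62% interest in Quarry Ventures LLC.
Chain via Cobalt Pharma AG → Wildmere Mining NL (R3): 100% × 16% × 59% = 9.44% of Crosswind Energy Co.
Chain via Quarry Ventures LLC → Ridgefield Realty LP (R3): 62% × 88% × 24% = 13.0944% of Crosswind Energy Co.
Aggregating (R1): 9.44% + 13.0944% = 22.5344%.
22.5344% exceeds the 10% threshold by 12.5344 percentage points.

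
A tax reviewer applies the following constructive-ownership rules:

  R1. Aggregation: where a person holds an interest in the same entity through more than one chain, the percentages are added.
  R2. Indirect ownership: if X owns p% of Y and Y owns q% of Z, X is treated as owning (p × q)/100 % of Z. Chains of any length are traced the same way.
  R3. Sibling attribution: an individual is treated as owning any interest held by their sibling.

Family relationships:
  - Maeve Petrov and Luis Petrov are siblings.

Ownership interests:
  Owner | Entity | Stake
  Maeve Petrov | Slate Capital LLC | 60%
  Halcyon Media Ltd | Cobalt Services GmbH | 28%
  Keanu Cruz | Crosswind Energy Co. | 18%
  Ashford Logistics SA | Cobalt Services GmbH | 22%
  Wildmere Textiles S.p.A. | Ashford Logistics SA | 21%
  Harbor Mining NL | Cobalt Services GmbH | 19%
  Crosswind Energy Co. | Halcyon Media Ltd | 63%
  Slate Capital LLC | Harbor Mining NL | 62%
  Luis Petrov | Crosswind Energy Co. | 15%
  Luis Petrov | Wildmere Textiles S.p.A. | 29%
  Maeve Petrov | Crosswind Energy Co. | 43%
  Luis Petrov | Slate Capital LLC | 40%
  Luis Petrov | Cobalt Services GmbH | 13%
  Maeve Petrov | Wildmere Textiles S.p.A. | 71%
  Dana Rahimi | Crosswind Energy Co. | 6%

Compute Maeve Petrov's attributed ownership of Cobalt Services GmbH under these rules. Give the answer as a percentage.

39.6312%

By sibling attribution (R3), Maeve Petrov is treated as also owning Luis Petrov's interest in Slate Capital LLC, giving 60% + 40% = 100%.
By sibling attribution (R3), Maeve Petrov is treated as also owning Luis Petrov's interest in Crosswind Energy Co, giving 43% + 15% = 58%.
By sibling attribution (R3), Maeve Petrov is treated as also owning Luis Petrov's interest in Wildmere Textiles S.p.A, giving 71% + 29% = 100%.
By sibling attribution (R3), Maeve Petrov is treated as owning Luis Petrov's 13% interest in Cobalt Services GmbH.
Chain via Slate Capital LLC → Harbor Mining NL (R2): 100% × 62% × 19% = 11.78% of Cobalt Services GmbH.
Chain via Crosswind Energy Co. → Halcyon Media Ltd (R2): 58% × 63% × 28% = 10.2312% of Cobalt Services GmbH.
Chain via Wildmere Textiles S.p.A. → Ashford Logistics SA (R2): 100% × 21% × 22% = 4.62% of Cobalt Services GmbH.
Direct interest in Cobalt Services GmbH: 13%.
Aggregating (R1): 11.78% + 10.2312% + 4.62% + 13% = 39.6312%.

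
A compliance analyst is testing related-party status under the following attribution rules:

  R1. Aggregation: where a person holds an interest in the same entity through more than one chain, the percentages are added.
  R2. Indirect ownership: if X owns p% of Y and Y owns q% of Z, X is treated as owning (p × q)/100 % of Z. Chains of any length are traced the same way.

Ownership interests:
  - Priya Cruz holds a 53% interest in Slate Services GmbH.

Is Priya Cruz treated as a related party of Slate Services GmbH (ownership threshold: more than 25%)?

Yes

Direct interest in Slate Services GmbH: 53%.
53% exceeds the 25% threshold, so Priya is a related party to Slate Services GmbH.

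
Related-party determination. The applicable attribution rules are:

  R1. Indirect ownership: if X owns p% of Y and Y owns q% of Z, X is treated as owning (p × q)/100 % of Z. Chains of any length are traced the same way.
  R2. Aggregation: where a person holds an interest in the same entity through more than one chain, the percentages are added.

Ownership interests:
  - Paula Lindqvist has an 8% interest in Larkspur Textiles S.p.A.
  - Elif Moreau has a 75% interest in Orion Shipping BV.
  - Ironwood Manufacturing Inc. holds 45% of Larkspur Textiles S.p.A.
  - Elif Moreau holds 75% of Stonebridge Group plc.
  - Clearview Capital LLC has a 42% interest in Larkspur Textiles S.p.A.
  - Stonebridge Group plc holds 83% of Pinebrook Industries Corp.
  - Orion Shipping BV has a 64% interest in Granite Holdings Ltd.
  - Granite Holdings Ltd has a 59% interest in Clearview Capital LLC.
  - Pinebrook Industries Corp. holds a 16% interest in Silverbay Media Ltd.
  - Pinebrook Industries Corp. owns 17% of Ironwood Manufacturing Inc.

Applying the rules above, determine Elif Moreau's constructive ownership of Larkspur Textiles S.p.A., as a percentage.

16.656525%

Chain via Stonebridge Group plc → Pinebrook Industries Corp. → Ironwood Manufacturing Inc. (R1): 75% × 83% × 17% × 45% = 4.762125% of Larkspur Textiles S.p.A.
Chain via Orion Shipping BV → Granite Holdings Ltd → Clearview Capital LLC (R1): 75% × 64% × 59% × 42% = 11.8944% of Larkspur Textiles S.p.A.
Aggregating (R2): 4.762125% + 11.8944% = 16.656525%.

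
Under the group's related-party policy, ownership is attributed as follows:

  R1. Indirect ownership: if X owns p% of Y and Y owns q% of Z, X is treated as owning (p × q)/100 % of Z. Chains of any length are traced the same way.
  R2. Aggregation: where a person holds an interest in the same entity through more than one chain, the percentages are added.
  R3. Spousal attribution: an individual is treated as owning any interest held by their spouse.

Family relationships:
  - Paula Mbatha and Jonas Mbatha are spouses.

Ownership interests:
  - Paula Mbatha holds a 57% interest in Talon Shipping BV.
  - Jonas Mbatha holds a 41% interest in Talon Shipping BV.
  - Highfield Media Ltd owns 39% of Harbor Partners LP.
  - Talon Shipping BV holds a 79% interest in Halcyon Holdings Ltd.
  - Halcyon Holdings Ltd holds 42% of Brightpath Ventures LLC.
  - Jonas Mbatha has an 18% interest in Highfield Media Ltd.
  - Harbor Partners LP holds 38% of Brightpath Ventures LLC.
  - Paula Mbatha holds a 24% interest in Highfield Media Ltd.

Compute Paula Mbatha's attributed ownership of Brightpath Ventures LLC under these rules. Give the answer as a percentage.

By spousal attribution (R3), Paula Mbatha is treated as also owning Jonas Mbatha's interest in Talon Shipping BV, giving 57% + 41% = 98%.
By spousal attribution (R3), Paula Mbatha is treated as also owning Jonas Mbatha's interest in Highfield Media Ltd, giving 24% + 18% = 42%.
Chain via Talon Shipping BV → Halcyon Holdings Ltd (R1): 98% × 79% × 42% = 32.5164% of Brightpath Ventures LLC.
Chain via Highfield Media Ltd → Harbor Partners LP (R1): 42% × 39% × 38% = 6.2244% of Brightpath Ventures LLC.
Aggregating (R2): 32.5164% + 6.2244% = 38.7408%.

38.7408%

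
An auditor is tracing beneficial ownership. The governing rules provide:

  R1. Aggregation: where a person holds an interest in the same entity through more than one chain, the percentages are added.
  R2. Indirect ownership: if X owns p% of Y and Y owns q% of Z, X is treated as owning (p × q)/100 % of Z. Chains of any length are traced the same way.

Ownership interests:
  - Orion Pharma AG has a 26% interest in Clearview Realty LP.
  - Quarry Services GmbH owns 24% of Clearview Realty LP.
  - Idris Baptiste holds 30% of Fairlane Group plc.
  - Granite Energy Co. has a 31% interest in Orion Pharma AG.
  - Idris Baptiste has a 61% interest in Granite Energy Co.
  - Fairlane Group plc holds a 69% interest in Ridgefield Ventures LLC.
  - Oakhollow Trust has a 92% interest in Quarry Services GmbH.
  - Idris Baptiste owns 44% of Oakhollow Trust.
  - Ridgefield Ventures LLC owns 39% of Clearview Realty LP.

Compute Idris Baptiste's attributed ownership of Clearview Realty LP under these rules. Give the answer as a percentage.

22.7048%

Chain via Fairlane Group plc → Ridgefield Ventures LLC (R2): 30% × 69% × 39% = 8.073% of Clearview Realty LP.
Chain via Granite Energy Co. → Orion Pharma AG (R2): 61% × 31% × 26% = 4.9166% of Clearview Realty LP.
Chain via Oakhollow Trust → Quarry Services GmbH (R2): 44% × 92% × 24% = 9.7152% of Clearview Realty LP.
Aggregating (R1): 8.073% + 4.9166% + 9.7152% = 22.7048%.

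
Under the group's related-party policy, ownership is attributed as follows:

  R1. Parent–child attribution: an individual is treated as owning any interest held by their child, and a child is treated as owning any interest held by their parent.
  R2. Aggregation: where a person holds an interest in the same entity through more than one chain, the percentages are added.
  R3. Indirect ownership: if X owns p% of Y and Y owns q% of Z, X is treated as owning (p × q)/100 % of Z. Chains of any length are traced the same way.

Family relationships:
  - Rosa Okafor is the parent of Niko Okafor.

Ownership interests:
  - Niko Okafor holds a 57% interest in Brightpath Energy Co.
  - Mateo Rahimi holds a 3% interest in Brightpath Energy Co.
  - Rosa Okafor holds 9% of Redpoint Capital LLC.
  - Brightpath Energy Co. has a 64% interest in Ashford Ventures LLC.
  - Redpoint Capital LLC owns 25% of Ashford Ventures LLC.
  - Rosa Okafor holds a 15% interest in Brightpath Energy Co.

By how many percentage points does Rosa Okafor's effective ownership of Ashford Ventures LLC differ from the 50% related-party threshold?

1.67

By parent–child attribution (R1), Rosa Okafor is treated as also owning Niko Okafor's interest in Brightpath Energy Co, giving 15% + 57% = 72%.
Chain via Brightpath Energy Co. (R3): 72% × 64% = 46.08% of Ashford Ventures LLC.
Chain via Redpoint Capital LLC (R3): 9% × 25% = 2.25% of Ashford Ventures LLC.
Aggregating (R2): 46.08% + 2.25% = 48.33%.
48.33% falls short of the 50% threshold by 1.67 percentage points.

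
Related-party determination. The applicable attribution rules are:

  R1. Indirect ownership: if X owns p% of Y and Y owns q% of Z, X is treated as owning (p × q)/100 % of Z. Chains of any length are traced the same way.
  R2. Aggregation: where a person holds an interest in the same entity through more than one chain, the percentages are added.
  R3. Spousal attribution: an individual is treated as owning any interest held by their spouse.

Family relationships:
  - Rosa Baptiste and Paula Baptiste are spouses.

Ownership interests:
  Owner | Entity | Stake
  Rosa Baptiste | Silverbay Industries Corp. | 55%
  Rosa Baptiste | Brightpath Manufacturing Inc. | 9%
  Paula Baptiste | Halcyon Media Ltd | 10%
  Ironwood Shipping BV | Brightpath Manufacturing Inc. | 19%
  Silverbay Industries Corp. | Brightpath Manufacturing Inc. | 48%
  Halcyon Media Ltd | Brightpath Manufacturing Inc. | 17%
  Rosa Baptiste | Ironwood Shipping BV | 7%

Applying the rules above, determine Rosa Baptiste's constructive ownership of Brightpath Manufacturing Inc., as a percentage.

By spousal attribution (R3), Rosa Baptiste is treated as owning Paula Baptiste's 10% interest in Halcyon Media Ltd.
Chain via Ironwood Shipping BV (R1): 7% × 19% = 1.33% of Brightpath Manufacturing Inc.
Chain via Silverbay Industries Corp. (R1): 55% × 48% = 26.4% of Brightpath Manufacturing Inc.
Direct interest in Brightpath Manufacturing Inc: 9%.
Chain via Halcyon Media Ltd (R1): 10% × 17% = 1.7% of Brightpath Manufacturing Inc.
Aggregating (R2): 1.33% + 26.4% + 9% + 1.7% = 38.43%.

38.43%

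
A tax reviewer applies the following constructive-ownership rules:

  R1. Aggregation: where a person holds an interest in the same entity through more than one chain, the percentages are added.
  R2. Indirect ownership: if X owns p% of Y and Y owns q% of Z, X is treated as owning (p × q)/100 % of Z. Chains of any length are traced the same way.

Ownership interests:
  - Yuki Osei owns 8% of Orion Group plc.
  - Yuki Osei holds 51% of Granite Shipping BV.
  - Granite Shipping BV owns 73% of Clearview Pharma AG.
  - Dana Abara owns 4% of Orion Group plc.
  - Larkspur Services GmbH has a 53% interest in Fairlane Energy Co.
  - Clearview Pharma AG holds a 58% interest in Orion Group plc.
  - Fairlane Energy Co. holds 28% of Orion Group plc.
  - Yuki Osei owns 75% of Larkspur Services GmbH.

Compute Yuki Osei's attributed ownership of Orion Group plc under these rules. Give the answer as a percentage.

40.7234%

Chain via Granite Shipping BV → Clearview Pharma AG (R2): 51% × 73% × 58% = 21.5934% of Orion Group plc.
Chain via Larkspur Services GmbH → Fairlane Energy Co. (R2): 75% × 53% × 28% = 11.13% of Orion Group plc.
Direct interest in Orion Group plc: 8%.
Aggregating (R1): 21.5934% + 11.13% + 8% = 40.7234%.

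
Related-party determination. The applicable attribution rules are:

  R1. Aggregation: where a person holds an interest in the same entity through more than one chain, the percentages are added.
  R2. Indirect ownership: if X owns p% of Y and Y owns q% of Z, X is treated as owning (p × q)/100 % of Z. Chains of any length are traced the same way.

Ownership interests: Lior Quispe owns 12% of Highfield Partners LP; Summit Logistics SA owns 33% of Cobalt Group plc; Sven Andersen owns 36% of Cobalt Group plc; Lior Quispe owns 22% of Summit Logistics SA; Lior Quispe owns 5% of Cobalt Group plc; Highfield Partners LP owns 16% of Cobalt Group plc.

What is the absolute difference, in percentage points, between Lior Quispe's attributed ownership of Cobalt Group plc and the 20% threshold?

5.82

Chain via Summit Logistics SA (R2): 22% × 33% = 7.26% of Cobalt Group plc.
Chain via Highfield Partners LP (R2): 12% × 16% = 1.92% of Cobalt Group plc.
Direct interest in Cobalt Group plc: 5%.
Aggregating (R1): 7.26% + 1.92% + 5% = 14.18%.
14.18% falls short of the 20% threshold by 5.82 percentage points.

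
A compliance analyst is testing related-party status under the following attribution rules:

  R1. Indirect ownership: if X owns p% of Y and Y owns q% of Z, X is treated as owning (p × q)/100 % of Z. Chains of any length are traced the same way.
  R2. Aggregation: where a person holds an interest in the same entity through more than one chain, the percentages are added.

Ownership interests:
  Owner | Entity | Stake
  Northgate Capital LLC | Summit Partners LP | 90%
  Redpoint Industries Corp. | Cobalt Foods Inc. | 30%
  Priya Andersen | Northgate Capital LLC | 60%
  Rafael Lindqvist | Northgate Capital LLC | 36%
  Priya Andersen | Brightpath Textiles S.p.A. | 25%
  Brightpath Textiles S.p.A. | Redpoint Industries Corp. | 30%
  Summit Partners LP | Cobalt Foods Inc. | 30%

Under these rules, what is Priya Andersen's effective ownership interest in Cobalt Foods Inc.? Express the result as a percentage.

Chain via Northgate Capital LLC → Summit Partners LP (R1): 60% × 90% × 30% = 16.2% of Cobalt Foods Inc.
Chain via Brightpath Textiles S.p.A. → Redpoint Industries Corp. (R1): 25% × 30% × 30% = 2.25% of Cobalt Foods Inc.
Aggregating (R2): 16.2% + 2.25% = 18.45%.

18.45%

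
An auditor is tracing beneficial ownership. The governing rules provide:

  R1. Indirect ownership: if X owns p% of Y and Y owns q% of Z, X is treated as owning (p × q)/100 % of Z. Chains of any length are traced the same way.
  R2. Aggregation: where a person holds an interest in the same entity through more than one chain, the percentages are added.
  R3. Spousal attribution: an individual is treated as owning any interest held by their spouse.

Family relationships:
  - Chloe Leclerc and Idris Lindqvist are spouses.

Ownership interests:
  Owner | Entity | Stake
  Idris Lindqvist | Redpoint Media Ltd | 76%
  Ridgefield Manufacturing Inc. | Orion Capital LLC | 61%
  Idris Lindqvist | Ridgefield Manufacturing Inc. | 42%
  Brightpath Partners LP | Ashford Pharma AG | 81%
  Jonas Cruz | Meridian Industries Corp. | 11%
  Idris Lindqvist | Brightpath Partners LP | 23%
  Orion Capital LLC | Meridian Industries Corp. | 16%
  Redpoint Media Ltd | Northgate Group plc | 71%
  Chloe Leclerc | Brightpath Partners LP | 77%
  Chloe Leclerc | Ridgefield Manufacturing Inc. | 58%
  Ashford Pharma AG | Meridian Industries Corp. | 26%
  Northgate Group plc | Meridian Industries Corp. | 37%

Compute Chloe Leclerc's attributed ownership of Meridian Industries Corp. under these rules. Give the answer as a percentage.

By spousal attribution (R3), Chloe Leclerc is treated as also owning Idris Lindqvist's interest in Ridgefield Manufacturing Inc, giving 58% + 42% = 100%.
By spousal attribution (R3), Chloe Leclerc is treated as also owning Idris Lindqvist's interest in Brightpath Partners LP, giving 77% + 23% = 100%.
By spousal attribution (R3), Chloe Leclerc is treated as owning Idris Lindqvist's 76% interest in Redpoint Media Ltd.
Chain via Ridgefield Manufacturing Inc. → Orion Capital LLC (R1): 100% × 61% × 16% = 9.76% of Meridian Industries Corp.
Chain via Brightpath Partners LP → Ashford Pharma AG (R1): 100% × 81% × 26% = 21.06% of Meridian Industries Corp.
Chain via Redpoint Media Ltd → Northgate Group plc (R1): 76% × 71% × 37% = 19.9652% of Meridian Industries Corp.
Aggregating (R2): 9.76% + 21.06% + 19.9652% = 50.7852%.

50.7852%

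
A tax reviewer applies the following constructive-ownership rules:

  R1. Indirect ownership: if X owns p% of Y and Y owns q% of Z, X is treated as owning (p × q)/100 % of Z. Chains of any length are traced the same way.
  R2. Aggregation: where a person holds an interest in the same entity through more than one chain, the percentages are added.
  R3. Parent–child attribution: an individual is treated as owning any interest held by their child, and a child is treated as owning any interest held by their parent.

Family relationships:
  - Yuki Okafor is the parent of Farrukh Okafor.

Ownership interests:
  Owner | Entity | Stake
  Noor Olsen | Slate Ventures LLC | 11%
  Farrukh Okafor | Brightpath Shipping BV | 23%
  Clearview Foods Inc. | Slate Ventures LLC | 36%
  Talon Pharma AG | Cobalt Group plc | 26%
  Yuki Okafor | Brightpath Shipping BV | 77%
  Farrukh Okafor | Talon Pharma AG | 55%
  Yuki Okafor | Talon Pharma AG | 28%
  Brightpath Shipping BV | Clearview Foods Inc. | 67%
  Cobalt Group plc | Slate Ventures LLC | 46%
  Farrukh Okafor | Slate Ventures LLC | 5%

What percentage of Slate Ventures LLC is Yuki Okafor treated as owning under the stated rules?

By parent–child attribution (R3), Yuki Okafor is treated as also owning Farrukh Okafor's interest in Brightpath Shipping BV, giving 77% + 23% = 100%.
By parent–child attribution (R3), Yuki Okafor is treated as also owning Farrukh Okafor's interest in Talon Pharma AG, giving 28% + 55% = 83%.
By parent–child attribution (R3), Yuki Okafor is treated as owning Farrukh Okafor's 5% interest in Slate Ventures LLC.
Chain via Brightpath Shipping BV → Clearview Foods Inc. (R1): 100% × 67% × 36% = 24.12% of Slate Ventures LLC.
Chain via Talon Pharma AG → Cobalt Group plc (R1): 83% × 26% × 46% = 9.9268% of Slate Ventures LLC.
Direct interest in Slate Ventures LLC: 5%.
Aggregating (R2): 24.12% + 9.9268% + 5% = 39.0468%.

39.0468%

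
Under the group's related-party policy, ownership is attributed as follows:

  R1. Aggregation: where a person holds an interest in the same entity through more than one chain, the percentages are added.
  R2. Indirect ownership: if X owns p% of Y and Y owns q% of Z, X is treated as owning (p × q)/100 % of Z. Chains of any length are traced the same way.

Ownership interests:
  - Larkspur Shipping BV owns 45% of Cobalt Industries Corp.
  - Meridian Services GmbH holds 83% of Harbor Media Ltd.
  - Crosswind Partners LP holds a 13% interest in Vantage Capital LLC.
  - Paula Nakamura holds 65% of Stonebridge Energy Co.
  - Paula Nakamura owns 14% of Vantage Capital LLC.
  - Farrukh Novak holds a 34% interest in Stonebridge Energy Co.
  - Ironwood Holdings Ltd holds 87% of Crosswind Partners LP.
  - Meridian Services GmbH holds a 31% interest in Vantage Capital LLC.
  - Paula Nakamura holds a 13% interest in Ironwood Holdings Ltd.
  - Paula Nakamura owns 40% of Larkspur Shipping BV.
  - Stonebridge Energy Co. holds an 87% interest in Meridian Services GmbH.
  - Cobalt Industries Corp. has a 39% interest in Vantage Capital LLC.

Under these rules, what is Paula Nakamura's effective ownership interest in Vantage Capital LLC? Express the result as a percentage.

40.0208%

Chain via Ironwood Holdings Ltd → Crosswind Partners LP (R2): 13% × 87% × 13% = 1.4703% of Vantage Capital LLC.
Chain via Larkspur Shipping BV → Cobalt Industries Corp. (R2): 40% × 45% × 39% = 7.02% of Vantage Capital LLC.
Chain via Stonebridge Energy Co. → Meridian Services GmbH (R2): 65% × 87% × 31% = 17.5305% of Vantage Capital LLC.
Direct interest in Vantage Capital LLC: 14%.
Aggregating (R1): 1.4703% + 7.02% + 17.5305% + 14% = 40.0208%.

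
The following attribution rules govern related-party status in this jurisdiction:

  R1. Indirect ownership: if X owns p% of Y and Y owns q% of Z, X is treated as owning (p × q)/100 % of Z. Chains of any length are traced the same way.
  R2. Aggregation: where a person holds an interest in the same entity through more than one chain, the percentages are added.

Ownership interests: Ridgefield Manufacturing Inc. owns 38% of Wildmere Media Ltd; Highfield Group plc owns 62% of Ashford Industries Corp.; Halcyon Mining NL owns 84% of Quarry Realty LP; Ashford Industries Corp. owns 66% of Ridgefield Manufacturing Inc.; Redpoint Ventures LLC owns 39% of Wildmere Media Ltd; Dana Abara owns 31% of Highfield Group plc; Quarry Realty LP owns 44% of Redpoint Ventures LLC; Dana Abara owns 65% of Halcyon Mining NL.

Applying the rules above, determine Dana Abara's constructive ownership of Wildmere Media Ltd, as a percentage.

Chain via Highfield Group plc → Ashford Industries Corp. → Ridgefield Manufacturing Inc. (R1): 31% × 62% × 66% × 38% = 4.820376% of Wildmere Media Ltd.
Chain via Halcyon Mining NL → Quarry Realty LP → Redpoint Ventures LLC (R1): 65% × 84% × 44% × 39% = 9.36936% of Wildmere Media Ltd.
Aggregating (R2): 4.820376% + 9.36936% = 14.189736%.

14.189736%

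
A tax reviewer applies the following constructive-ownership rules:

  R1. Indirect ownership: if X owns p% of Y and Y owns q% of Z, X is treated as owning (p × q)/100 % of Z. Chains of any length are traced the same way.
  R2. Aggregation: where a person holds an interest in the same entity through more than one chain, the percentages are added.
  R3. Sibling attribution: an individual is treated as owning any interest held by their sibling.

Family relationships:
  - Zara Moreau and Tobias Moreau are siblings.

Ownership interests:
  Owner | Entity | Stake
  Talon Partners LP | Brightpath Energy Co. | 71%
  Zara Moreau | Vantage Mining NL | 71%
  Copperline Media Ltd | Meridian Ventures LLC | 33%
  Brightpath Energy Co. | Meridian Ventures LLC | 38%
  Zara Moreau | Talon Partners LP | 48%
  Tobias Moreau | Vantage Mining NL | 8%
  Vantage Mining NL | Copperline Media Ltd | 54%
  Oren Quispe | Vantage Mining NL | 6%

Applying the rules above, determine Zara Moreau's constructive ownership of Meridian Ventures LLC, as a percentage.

By sibling attribution (R3), Zara Moreau is treated as also owning Tobias Moreau's interest in Vantage Mining NL, giving 71% + 8% = 79%.
Chain via Vantage Mining NL → Copperline Media Ltd (R1): 79% × 54% × 33% = 14.0778% of Meridian Ventures LLC.
Chain via Talon Partners LP → Brightpath Energy Co. (R1): 48% × 71% × 38% = 12.9504% of Meridian Ventures LLC.
Aggregating (R2): 14.0778% + 12.9504% = 27.0282%.

27.0282%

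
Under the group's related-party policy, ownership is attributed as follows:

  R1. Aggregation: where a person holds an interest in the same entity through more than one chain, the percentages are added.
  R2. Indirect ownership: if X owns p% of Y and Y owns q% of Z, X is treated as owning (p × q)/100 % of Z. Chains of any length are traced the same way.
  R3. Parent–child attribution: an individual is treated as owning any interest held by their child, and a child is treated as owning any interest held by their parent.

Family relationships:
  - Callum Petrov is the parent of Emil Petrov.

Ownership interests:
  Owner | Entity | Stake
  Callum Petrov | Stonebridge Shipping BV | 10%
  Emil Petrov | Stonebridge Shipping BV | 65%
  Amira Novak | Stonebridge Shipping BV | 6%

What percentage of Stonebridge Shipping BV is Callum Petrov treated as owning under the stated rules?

By parent–child attribution (R3), Callum Petrov is treated as also owning Emil Petrov's interest in Stonebridge Shipping BV, giving 10% + 65% = 75%.
Direct interest in Stonebridge Shipping BV: 75%.

75%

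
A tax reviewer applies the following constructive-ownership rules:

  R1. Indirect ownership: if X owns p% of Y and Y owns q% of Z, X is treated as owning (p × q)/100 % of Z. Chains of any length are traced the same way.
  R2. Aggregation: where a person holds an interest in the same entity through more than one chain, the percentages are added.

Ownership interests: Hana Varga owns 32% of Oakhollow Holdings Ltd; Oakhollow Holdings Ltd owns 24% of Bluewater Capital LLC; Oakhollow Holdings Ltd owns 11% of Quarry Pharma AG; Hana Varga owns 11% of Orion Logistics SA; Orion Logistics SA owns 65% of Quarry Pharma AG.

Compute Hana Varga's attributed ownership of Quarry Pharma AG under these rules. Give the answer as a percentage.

Chain via Orion Logistics SA (R1): 11% × 65% = 7.15% of Quarry Pharma AG.
Chain via Oakhollow Holdings Ltd (R1): 32% × 11% = 3.52% of Quarry Pharma AG.
Aggregating (R2): 7.15% + 3.52% = 10.67%.

10.67%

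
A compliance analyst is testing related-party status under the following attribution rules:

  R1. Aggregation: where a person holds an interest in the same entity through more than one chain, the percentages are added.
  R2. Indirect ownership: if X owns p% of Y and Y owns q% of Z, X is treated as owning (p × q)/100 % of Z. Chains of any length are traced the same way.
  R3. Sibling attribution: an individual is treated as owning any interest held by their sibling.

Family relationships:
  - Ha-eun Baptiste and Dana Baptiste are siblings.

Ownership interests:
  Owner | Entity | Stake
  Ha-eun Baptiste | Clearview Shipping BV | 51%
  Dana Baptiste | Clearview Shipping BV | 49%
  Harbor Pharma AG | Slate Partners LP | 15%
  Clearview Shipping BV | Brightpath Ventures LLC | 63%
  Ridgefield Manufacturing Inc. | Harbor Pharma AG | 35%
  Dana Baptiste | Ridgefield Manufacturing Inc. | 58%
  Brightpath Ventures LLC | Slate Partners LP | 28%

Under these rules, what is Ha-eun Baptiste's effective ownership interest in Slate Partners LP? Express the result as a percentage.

By sibling attribution (R3), Ha-eun Baptiste is treated as also owning Dana Baptiste's interest in Clearview Shipping BV, giving 51% + 49% = 100%.
By sibling attribution (R3), Ha-eun Baptiste is treated as owning Dana Baptiste's 58% interest in Ridgefield Manufacturing Inc.
Chain via Clearview Shipping BV → Brightpath Ventures LLC (R2): 100% × 63% × 28% = 17.64% of Slate Partners LP.
Chain via Ridgefield Manufacturing Inc. → Harbor Pharma AG (R2): 58% × 35% × 15% = 3.045% of Slate Partners LP.
Aggregating (R1): 17.64% + 3.045% = 20.685%.

20.685%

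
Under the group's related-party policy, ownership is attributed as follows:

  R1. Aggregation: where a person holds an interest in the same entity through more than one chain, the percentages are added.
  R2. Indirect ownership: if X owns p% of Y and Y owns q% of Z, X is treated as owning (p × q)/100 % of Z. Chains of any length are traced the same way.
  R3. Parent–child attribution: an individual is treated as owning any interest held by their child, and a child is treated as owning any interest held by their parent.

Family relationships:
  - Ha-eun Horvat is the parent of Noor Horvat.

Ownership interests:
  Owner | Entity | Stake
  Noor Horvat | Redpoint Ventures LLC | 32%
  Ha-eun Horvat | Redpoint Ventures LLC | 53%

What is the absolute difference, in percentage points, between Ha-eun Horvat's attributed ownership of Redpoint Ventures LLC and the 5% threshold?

80

By parent–child attribution (R3), Ha-eun Horvat is treated as also owning Noor Horvat's interest in Redpoint Ventures LLC, giving 53% + 32% = 85%.
Direct interest in Redpoint Ventures LLC: 85%.
85% exceeds the 5% threshold by 80 percentage points.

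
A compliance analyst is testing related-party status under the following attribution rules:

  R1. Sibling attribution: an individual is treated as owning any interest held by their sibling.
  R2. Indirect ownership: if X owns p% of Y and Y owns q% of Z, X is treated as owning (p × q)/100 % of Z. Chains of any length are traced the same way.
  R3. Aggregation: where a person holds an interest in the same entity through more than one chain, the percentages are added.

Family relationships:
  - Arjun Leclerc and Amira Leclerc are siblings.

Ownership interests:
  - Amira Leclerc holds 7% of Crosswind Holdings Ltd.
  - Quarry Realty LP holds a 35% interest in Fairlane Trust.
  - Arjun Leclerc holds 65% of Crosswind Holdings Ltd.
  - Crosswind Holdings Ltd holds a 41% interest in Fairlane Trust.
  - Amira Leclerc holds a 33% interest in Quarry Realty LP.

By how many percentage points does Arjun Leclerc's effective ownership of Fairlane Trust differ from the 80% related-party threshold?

38.93

By sibling attribution (R1), Arjun Leclerc is treated as also owning Amira Leclerc's interest in Crosswind Holdings Ltd, giving 65% + 7% = 72%.
By sibling attribution (R1), Arjun Leclerc is treated as owning Amira Leclerc's 33% interest in Quarry Realty LP.
Chain via Crosswind Holdings Ltd (R2): 72% × 41% = 29.52% of Fairlane Trust.
Chain via Quarry Realty LP (R2): 33% × 35% = 11.55% of Fairlane Trust.
Aggregating (R3): 29.52% + 11.55% = 41.07%.
41.07% falls short of the 80% threshold by 38.93 percentage points.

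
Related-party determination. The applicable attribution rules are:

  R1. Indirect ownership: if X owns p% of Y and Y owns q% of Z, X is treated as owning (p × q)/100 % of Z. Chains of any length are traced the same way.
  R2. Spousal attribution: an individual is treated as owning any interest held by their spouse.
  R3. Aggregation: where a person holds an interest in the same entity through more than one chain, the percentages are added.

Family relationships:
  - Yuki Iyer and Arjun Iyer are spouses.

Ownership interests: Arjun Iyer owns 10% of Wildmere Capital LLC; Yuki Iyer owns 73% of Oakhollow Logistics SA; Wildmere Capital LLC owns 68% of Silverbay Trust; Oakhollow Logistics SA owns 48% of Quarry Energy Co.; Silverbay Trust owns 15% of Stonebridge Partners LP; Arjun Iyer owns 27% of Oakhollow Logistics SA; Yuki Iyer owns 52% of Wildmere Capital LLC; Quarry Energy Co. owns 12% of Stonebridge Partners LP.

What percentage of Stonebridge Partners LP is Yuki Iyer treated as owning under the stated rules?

By spousal attribution (R2), Yuki Iyer is treated as also owning Arjun Iyer's interest in Wildmere Capital LLC, giving 52% + 10% = 62%.
By spousal attribution (R2), Yuki Iyer is treated as also owning Arjun Iyer's interest in Oakhollow Logistics SA, giving 73% + 27% = 100%.
Chain via Wildmere Capital LLC → Silverbay Trust (R1): 62% × 68% × 15% = 6.324% of Stonebridge Partners LP.
Chain via Oakhollow Logistics SA → Quarry Energy Co. (R1): 100% × 48% × 12% = 5.76% of Stonebridge Partners LP.
Aggregating (R3): 6.324% + 5.76% = 12.084%.

12.084%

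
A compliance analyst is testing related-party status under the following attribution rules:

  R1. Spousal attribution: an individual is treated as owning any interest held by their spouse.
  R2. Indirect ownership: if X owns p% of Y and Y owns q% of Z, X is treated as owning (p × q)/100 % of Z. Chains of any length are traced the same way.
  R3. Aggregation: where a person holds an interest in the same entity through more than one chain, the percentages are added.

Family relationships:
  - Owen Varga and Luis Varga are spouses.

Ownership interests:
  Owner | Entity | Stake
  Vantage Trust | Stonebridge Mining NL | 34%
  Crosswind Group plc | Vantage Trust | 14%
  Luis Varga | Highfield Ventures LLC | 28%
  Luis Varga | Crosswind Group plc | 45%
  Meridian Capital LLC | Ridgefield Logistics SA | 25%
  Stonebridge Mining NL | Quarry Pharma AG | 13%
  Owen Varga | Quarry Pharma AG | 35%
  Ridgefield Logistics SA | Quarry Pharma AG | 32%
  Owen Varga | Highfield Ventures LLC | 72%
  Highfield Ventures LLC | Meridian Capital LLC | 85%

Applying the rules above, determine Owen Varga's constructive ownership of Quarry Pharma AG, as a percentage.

By spousal attribution (R1), Owen Varga is treated as also owning Luis Varga's interest in Highfield Ventures LLC, giving 72% + 28% = 100%.
By spousal attribution (R1), Owen Varga is treated as owning Luis Varga's 45% interest in Crosswind Group plc.
Chain via Highfield Ventures LLC → Meridian Capital LLC → Ridgefield Logistics SA (R2): 100% × 85% × 25% × 32% = 6.8% of Quarry Pharma AG.
Direct interest in Quarry Pharma AG: 35%.
Chain via Crosswind Group plc → Vantage Trust → Stonebridge Mining NL (R2): 45% × 14% × 34% × 13% = 0.27846% of Quarry Pharma AG.
Aggregating (R3): 6.8% + 35% + 0.27846% = 42.07846%.

42.07846%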